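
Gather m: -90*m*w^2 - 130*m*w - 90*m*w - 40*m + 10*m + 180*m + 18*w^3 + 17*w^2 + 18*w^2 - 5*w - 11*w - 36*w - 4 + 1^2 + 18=m*(-90*w^2 - 220*w + 150) + 18*w^3 + 35*w^2 - 52*w + 15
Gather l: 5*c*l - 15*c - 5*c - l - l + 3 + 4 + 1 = -20*c + l*(5*c - 2) + 8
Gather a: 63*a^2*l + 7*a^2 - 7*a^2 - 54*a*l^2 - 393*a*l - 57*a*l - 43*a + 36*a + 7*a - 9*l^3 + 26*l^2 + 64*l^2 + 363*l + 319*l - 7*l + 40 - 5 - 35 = 63*a^2*l + a*(-54*l^2 - 450*l) - 9*l^3 + 90*l^2 + 675*l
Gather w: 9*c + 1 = 9*c + 1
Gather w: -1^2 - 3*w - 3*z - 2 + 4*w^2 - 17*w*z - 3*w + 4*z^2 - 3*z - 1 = 4*w^2 + w*(-17*z - 6) + 4*z^2 - 6*z - 4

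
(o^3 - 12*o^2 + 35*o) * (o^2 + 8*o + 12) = o^5 - 4*o^4 - 49*o^3 + 136*o^2 + 420*o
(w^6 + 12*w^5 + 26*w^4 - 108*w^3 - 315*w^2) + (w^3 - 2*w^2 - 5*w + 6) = w^6 + 12*w^5 + 26*w^4 - 107*w^3 - 317*w^2 - 5*w + 6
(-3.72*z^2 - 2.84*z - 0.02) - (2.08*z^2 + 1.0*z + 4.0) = -5.8*z^2 - 3.84*z - 4.02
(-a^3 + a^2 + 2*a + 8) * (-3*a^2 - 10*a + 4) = 3*a^5 + 7*a^4 - 20*a^3 - 40*a^2 - 72*a + 32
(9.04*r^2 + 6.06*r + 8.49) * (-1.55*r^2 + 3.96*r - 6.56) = -14.012*r^4 + 26.4054*r^3 - 48.4643*r^2 - 6.13319999999999*r - 55.6944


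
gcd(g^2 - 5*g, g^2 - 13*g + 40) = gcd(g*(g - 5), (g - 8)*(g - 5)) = g - 5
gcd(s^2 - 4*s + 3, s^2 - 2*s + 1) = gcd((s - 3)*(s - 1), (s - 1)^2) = s - 1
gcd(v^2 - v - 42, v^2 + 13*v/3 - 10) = v + 6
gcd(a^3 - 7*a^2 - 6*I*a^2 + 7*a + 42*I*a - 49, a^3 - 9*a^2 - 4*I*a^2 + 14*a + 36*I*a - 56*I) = a - 7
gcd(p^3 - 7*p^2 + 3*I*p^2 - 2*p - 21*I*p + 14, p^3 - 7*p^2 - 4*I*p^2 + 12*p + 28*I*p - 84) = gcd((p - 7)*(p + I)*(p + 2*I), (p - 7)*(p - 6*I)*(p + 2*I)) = p^2 + p*(-7 + 2*I) - 14*I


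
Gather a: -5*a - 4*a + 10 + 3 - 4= 9 - 9*a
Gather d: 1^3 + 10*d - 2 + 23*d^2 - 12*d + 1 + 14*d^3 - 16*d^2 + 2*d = 14*d^3 + 7*d^2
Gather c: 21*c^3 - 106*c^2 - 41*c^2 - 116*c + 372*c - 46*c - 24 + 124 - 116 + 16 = 21*c^3 - 147*c^2 + 210*c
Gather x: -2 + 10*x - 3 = 10*x - 5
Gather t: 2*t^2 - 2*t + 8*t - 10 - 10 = 2*t^2 + 6*t - 20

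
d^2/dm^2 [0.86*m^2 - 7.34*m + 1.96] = 1.72000000000000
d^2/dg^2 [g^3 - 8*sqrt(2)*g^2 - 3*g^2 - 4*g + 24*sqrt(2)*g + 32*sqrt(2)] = 6*g - 16*sqrt(2) - 6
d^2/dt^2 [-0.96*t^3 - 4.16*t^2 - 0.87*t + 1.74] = -5.76*t - 8.32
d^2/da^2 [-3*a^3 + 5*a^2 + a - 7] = 10 - 18*a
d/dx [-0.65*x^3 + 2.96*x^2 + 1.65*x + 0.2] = -1.95*x^2 + 5.92*x + 1.65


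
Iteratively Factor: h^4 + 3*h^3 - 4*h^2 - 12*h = (h - 2)*(h^3 + 5*h^2 + 6*h) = (h - 2)*(h + 3)*(h^2 + 2*h) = h*(h - 2)*(h + 3)*(h + 2)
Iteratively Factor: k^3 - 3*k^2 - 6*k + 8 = (k - 1)*(k^2 - 2*k - 8) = (k - 1)*(k + 2)*(k - 4)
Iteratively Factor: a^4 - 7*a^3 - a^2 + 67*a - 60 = (a - 1)*(a^3 - 6*a^2 - 7*a + 60) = (a - 1)*(a + 3)*(a^2 - 9*a + 20) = (a - 5)*(a - 1)*(a + 3)*(a - 4)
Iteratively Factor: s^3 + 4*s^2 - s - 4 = (s - 1)*(s^2 + 5*s + 4) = (s - 1)*(s + 4)*(s + 1)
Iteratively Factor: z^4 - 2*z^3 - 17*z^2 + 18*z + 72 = (z - 3)*(z^3 + z^2 - 14*z - 24) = (z - 4)*(z - 3)*(z^2 + 5*z + 6) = (z - 4)*(z - 3)*(z + 3)*(z + 2)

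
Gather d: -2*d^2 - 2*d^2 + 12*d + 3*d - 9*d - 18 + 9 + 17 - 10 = -4*d^2 + 6*d - 2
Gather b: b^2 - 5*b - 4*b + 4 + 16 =b^2 - 9*b + 20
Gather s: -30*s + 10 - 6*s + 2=12 - 36*s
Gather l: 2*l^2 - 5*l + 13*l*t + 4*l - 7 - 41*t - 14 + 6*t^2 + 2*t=2*l^2 + l*(13*t - 1) + 6*t^2 - 39*t - 21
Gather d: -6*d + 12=12 - 6*d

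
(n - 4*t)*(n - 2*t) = n^2 - 6*n*t + 8*t^2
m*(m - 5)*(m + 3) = m^3 - 2*m^2 - 15*m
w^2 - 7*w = w*(w - 7)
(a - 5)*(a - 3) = a^2 - 8*a + 15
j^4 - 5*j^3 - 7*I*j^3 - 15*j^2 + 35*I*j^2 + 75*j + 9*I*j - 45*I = (j - 5)*(j - 3*I)^2*(j - I)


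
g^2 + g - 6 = (g - 2)*(g + 3)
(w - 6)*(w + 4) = w^2 - 2*w - 24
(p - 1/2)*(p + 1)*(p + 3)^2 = p^4 + 13*p^3/2 + 23*p^2/2 + 3*p/2 - 9/2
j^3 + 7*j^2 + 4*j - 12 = (j - 1)*(j + 2)*(j + 6)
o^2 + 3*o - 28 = (o - 4)*(o + 7)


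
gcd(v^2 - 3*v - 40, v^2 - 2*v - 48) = v - 8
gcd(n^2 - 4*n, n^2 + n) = n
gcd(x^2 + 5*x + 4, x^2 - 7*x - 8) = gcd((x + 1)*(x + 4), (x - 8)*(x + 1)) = x + 1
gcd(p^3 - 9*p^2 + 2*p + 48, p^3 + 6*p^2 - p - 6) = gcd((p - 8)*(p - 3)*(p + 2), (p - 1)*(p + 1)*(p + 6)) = 1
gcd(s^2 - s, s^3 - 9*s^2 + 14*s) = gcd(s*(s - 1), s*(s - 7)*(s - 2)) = s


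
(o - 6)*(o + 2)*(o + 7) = o^3 + 3*o^2 - 40*o - 84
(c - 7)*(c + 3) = c^2 - 4*c - 21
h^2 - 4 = (h - 2)*(h + 2)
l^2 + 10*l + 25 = (l + 5)^2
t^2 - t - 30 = (t - 6)*(t + 5)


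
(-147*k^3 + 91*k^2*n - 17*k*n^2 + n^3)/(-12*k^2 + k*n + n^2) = (49*k^2 - 14*k*n + n^2)/(4*k + n)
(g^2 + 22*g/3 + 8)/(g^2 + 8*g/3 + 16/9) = 3*(g + 6)/(3*g + 4)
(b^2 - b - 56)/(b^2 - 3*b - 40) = (b + 7)/(b + 5)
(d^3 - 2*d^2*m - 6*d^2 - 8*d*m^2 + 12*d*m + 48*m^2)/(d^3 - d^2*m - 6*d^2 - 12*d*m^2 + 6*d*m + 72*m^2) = (d + 2*m)/(d + 3*m)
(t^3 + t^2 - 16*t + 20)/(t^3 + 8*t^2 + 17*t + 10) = (t^2 - 4*t + 4)/(t^2 + 3*t + 2)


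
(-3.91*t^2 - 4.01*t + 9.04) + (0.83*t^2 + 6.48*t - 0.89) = -3.08*t^2 + 2.47*t + 8.15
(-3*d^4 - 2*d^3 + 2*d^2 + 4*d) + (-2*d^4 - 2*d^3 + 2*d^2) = -5*d^4 - 4*d^3 + 4*d^2 + 4*d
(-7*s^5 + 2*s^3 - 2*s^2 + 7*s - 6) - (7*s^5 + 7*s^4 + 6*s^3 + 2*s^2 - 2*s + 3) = -14*s^5 - 7*s^4 - 4*s^3 - 4*s^2 + 9*s - 9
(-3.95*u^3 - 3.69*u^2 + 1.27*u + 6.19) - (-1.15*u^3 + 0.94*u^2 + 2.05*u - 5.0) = -2.8*u^3 - 4.63*u^2 - 0.78*u + 11.19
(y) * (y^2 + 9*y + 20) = y^3 + 9*y^2 + 20*y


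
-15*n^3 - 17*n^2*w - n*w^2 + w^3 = (-5*n + w)*(n + w)*(3*n + w)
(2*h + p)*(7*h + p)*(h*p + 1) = 14*h^3*p + 9*h^2*p^2 + 14*h^2 + h*p^3 + 9*h*p + p^2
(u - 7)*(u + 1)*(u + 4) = u^3 - 2*u^2 - 31*u - 28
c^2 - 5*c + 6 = (c - 3)*(c - 2)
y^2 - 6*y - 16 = (y - 8)*(y + 2)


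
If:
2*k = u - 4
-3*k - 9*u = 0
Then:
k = -12/7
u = 4/7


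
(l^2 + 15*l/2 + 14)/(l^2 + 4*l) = (l + 7/2)/l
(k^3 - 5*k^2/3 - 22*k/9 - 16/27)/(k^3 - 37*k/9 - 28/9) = (-27*k^3 + 45*k^2 + 66*k + 16)/(3*(-9*k^3 + 37*k + 28))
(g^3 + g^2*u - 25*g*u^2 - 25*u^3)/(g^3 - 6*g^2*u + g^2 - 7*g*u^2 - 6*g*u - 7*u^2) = (-g^2 + 25*u^2)/(-g^2 + 7*g*u - g + 7*u)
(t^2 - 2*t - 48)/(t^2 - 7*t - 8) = (t + 6)/(t + 1)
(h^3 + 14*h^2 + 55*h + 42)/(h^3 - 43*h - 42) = (h + 7)/(h - 7)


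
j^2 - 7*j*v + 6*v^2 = (j - 6*v)*(j - v)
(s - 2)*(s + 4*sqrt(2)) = s^2 - 2*s + 4*sqrt(2)*s - 8*sqrt(2)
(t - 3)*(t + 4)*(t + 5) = t^3 + 6*t^2 - 7*t - 60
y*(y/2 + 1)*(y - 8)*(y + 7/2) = y^4/2 - 5*y^3/4 - 37*y^2/2 - 28*y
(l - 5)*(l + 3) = l^2 - 2*l - 15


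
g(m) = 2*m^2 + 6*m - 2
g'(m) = 4*m + 6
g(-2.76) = -3.32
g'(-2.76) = -5.04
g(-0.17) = -2.96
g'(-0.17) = 5.32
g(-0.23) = -3.27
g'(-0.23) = 5.08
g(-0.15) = -2.86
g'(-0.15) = 5.40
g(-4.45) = 10.90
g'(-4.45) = -11.80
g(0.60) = 2.32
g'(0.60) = 8.40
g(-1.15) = -6.26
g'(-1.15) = 1.40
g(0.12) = -1.25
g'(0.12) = 6.48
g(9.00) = 214.00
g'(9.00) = 42.00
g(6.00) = 106.00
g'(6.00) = 30.00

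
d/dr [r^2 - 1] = 2*r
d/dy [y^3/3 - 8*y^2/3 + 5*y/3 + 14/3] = y^2 - 16*y/3 + 5/3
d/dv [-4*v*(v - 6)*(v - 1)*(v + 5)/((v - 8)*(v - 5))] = 4*(-2*v^5 + 41*v^4 - 212*v^3 - 107*v^2 + 2320*v - 1200)/(v^4 - 26*v^3 + 249*v^2 - 1040*v + 1600)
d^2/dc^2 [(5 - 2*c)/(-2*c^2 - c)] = 2*(8*c^3 - 60*c^2 - 30*c - 5)/(c^3*(8*c^3 + 12*c^2 + 6*c + 1))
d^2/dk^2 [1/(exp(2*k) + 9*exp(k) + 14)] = (2*(2*exp(k) + 9)^2*exp(k) - (4*exp(k) + 9)*(exp(2*k) + 9*exp(k) + 14))*exp(k)/(exp(2*k) + 9*exp(k) + 14)^3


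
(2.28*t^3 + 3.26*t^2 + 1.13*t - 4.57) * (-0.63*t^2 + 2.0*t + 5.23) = -1.4364*t^5 + 2.5062*t^4 + 17.7325*t^3 + 22.1889*t^2 - 3.2301*t - 23.9011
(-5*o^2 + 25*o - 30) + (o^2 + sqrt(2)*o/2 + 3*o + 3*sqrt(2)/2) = -4*o^2 + sqrt(2)*o/2 + 28*o - 30 + 3*sqrt(2)/2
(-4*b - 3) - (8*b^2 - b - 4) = -8*b^2 - 3*b + 1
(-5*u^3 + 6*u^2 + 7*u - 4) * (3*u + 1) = -15*u^4 + 13*u^3 + 27*u^2 - 5*u - 4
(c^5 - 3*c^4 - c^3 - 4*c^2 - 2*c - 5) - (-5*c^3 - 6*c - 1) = c^5 - 3*c^4 + 4*c^3 - 4*c^2 + 4*c - 4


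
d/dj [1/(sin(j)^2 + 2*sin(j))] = -2*(sin(j) + 1)*cos(j)/((sin(j) + 2)^2*sin(j)^2)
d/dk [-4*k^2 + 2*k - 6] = 2 - 8*k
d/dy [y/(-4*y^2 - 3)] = (4*y^2 - 3)/(4*y^2 + 3)^2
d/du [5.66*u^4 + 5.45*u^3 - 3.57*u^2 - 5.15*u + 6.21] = 22.64*u^3 + 16.35*u^2 - 7.14*u - 5.15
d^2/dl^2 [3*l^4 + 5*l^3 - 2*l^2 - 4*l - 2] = 36*l^2 + 30*l - 4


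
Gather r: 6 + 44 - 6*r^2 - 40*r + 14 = -6*r^2 - 40*r + 64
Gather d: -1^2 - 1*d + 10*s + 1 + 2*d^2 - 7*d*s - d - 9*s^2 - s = 2*d^2 + d*(-7*s - 2) - 9*s^2 + 9*s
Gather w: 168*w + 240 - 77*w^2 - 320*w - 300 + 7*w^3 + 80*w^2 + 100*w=7*w^3 + 3*w^2 - 52*w - 60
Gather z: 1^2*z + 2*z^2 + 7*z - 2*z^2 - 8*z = 0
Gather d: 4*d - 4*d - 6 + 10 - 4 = 0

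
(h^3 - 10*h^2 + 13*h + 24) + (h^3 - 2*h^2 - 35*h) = 2*h^3 - 12*h^2 - 22*h + 24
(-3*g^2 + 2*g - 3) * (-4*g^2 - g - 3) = 12*g^4 - 5*g^3 + 19*g^2 - 3*g + 9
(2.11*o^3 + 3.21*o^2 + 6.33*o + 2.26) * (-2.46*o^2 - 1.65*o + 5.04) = -5.1906*o^5 - 11.3781*o^4 - 10.2339*o^3 + 0.174300000000001*o^2 + 28.1742*o + 11.3904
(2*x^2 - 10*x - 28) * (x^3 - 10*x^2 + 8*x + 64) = 2*x^5 - 30*x^4 + 88*x^3 + 328*x^2 - 864*x - 1792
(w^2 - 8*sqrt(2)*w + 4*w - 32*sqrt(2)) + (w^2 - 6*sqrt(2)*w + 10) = 2*w^2 - 14*sqrt(2)*w + 4*w - 32*sqrt(2) + 10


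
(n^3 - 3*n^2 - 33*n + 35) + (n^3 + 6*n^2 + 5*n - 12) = 2*n^3 + 3*n^2 - 28*n + 23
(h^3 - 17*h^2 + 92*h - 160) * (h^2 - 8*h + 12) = h^5 - 25*h^4 + 240*h^3 - 1100*h^2 + 2384*h - 1920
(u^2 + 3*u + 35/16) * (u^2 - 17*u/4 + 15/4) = u^4 - 5*u^3/4 - 109*u^2/16 + 125*u/64 + 525/64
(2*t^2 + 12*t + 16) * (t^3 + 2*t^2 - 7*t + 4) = 2*t^5 + 16*t^4 + 26*t^3 - 44*t^2 - 64*t + 64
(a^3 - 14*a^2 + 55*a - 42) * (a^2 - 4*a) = a^5 - 18*a^4 + 111*a^3 - 262*a^2 + 168*a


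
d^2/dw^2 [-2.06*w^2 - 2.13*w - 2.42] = -4.12000000000000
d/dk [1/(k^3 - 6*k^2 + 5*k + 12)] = (-3*k^2 + 12*k - 5)/(k^3 - 6*k^2 + 5*k + 12)^2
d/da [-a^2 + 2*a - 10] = 2 - 2*a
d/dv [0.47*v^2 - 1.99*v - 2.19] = 0.94*v - 1.99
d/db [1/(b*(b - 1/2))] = 2*(1 - 4*b)/(b^2*(4*b^2 - 4*b + 1))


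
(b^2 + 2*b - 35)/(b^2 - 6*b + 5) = (b + 7)/(b - 1)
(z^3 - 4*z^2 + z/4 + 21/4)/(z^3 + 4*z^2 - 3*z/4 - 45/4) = (2*z^2 - 5*z - 7)/(2*z^2 + 11*z + 15)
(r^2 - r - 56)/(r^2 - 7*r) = (r^2 - r - 56)/(r*(r - 7))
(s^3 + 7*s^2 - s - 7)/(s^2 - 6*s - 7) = (s^2 + 6*s - 7)/(s - 7)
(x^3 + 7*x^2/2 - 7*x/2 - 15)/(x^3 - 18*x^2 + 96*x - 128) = (2*x^2 + 11*x + 15)/(2*(x^2 - 16*x + 64))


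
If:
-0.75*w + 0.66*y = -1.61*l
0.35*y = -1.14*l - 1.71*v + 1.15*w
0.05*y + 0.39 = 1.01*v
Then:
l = 0.49696213976641 - 0.434530758645358*y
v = 0.0495049504950495*y + 0.386138613861386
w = 1.06681206003189 - 0.052792695225368*y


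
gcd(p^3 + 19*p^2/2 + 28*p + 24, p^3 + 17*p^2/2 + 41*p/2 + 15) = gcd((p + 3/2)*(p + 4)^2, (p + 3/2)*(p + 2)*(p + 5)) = p + 3/2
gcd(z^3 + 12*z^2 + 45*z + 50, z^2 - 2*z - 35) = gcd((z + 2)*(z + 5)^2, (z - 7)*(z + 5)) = z + 5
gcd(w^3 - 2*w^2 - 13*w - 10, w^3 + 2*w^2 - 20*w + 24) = 1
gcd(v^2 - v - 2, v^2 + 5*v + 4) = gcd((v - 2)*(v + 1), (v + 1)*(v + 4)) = v + 1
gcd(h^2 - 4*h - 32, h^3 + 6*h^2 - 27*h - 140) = h + 4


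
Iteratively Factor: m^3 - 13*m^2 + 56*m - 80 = (m - 4)*(m^2 - 9*m + 20) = (m - 5)*(m - 4)*(m - 4)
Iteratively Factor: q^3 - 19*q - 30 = (q + 2)*(q^2 - 2*q - 15) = (q + 2)*(q + 3)*(q - 5)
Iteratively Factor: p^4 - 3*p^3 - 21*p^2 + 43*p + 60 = (p + 1)*(p^3 - 4*p^2 - 17*p + 60) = (p - 5)*(p + 1)*(p^2 + p - 12) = (p - 5)*(p - 3)*(p + 1)*(p + 4)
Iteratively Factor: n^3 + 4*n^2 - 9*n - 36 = (n - 3)*(n^2 + 7*n + 12) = (n - 3)*(n + 3)*(n + 4)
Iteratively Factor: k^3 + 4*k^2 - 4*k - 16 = (k + 2)*(k^2 + 2*k - 8) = (k + 2)*(k + 4)*(k - 2)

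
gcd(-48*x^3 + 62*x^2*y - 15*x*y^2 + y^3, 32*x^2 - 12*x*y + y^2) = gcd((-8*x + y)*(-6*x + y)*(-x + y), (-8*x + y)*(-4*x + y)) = 8*x - y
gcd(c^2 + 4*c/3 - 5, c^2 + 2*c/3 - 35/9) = c - 5/3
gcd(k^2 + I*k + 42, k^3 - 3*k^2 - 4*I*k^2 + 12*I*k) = 1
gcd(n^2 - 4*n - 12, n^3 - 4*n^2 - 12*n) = n^2 - 4*n - 12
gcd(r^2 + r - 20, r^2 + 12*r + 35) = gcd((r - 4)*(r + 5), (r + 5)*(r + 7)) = r + 5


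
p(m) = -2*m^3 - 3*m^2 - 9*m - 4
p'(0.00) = -9.00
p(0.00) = -4.00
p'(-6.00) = -189.00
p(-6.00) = 374.00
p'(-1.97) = -20.47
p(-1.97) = 17.38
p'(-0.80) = -8.04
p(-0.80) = 2.30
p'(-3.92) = -77.68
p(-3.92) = 105.65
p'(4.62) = -164.79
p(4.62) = -306.84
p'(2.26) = -53.21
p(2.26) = -62.75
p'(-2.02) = -21.36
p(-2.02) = 18.42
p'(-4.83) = -119.99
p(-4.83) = 194.84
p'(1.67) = -35.75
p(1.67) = -36.71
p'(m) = -6*m^2 - 6*m - 9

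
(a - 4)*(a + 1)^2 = a^3 - 2*a^2 - 7*a - 4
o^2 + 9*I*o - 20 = (o + 4*I)*(o + 5*I)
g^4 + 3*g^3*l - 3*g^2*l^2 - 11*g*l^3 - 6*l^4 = (g - 2*l)*(g + l)^2*(g + 3*l)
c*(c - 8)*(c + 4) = c^3 - 4*c^2 - 32*c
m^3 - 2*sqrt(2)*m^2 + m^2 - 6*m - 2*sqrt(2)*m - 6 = (m + 1)*(m - 3*sqrt(2))*(m + sqrt(2))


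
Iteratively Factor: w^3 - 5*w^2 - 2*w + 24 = (w - 3)*(w^2 - 2*w - 8) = (w - 3)*(w + 2)*(w - 4)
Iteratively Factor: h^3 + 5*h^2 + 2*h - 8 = (h + 2)*(h^2 + 3*h - 4) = (h - 1)*(h + 2)*(h + 4)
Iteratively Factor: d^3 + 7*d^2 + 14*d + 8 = (d + 2)*(d^2 + 5*d + 4) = (d + 1)*(d + 2)*(d + 4)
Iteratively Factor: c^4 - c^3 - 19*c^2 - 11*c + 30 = (c - 1)*(c^3 - 19*c - 30) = (c - 5)*(c - 1)*(c^2 + 5*c + 6) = (c - 5)*(c - 1)*(c + 3)*(c + 2)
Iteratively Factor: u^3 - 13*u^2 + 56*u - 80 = (u - 4)*(u^2 - 9*u + 20) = (u - 4)^2*(u - 5)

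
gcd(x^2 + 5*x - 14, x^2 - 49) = x + 7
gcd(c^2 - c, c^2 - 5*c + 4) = c - 1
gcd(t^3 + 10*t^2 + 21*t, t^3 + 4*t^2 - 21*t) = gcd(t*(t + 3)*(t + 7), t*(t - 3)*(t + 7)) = t^2 + 7*t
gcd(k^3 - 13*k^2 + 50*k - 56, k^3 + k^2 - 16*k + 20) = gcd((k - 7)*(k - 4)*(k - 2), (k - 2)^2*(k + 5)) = k - 2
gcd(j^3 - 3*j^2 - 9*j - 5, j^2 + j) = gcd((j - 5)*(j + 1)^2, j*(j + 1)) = j + 1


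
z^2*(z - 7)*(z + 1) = z^4 - 6*z^3 - 7*z^2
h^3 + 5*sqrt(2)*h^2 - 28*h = h*(h - 2*sqrt(2))*(h + 7*sqrt(2))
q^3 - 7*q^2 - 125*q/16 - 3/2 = (q - 8)*(q + 1/4)*(q + 3/4)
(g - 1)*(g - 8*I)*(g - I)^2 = g^4 - g^3 - 10*I*g^3 - 17*g^2 + 10*I*g^2 + 17*g + 8*I*g - 8*I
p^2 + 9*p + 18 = (p + 3)*(p + 6)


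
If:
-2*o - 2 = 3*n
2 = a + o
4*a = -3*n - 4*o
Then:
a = -1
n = -8/3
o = 3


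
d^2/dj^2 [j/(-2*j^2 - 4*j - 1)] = 4*(-8*j*(j + 1)^2 + (3*j + 2)*(2*j^2 + 4*j + 1))/(2*j^2 + 4*j + 1)^3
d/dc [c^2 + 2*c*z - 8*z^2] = 2*c + 2*z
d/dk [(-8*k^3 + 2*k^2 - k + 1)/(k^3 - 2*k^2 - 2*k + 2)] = k*(14*k^3 + 34*k^2 - 57*k + 12)/(k^6 - 4*k^5 + 12*k^3 - 4*k^2 - 8*k + 4)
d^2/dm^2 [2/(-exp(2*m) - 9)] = 8*(9 - exp(2*m))*exp(2*m)/(exp(2*m) + 9)^3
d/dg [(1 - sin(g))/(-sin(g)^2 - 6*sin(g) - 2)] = (-sin(g)^2 + 2*sin(g) + 8)*cos(g)/(sin(g)^2 + 6*sin(g) + 2)^2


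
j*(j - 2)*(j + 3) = j^3 + j^2 - 6*j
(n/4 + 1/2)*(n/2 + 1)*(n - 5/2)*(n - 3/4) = n^4/8 + 3*n^3/32 - 57*n^2/64 - 11*n/16 + 15/16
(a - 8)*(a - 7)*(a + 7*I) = a^3 - 15*a^2 + 7*I*a^2 + 56*a - 105*I*a + 392*I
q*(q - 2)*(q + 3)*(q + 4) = q^4 + 5*q^3 - 2*q^2 - 24*q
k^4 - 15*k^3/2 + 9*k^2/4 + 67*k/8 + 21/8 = (k - 7)*(k - 3/2)*(k + 1/2)^2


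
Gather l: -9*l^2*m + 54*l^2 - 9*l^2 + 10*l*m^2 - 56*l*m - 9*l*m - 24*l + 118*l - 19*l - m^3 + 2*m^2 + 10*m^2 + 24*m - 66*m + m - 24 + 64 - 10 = l^2*(45 - 9*m) + l*(10*m^2 - 65*m + 75) - m^3 + 12*m^2 - 41*m + 30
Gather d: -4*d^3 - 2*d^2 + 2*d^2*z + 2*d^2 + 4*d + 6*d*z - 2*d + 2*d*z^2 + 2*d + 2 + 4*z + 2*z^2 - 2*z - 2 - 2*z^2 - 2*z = -4*d^3 + 2*d^2*z + d*(2*z^2 + 6*z + 4)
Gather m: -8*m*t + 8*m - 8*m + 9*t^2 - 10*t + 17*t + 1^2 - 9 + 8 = -8*m*t + 9*t^2 + 7*t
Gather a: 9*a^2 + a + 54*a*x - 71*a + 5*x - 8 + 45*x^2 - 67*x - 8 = 9*a^2 + a*(54*x - 70) + 45*x^2 - 62*x - 16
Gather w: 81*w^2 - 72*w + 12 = 81*w^2 - 72*w + 12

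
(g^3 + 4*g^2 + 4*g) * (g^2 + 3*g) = g^5 + 7*g^4 + 16*g^3 + 12*g^2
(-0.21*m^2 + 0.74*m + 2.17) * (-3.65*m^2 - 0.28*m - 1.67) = 0.7665*m^4 - 2.6422*m^3 - 7.777*m^2 - 1.8434*m - 3.6239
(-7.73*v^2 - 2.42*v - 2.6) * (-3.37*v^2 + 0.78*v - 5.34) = 26.0501*v^4 + 2.126*v^3 + 48.1526*v^2 + 10.8948*v + 13.884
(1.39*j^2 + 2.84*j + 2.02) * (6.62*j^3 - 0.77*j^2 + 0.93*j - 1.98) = 9.2018*j^5 + 17.7305*j^4 + 12.4783*j^3 - 1.6664*j^2 - 3.7446*j - 3.9996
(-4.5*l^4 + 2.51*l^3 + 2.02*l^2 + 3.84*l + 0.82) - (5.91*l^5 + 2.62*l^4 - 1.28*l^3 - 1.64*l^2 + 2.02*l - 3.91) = -5.91*l^5 - 7.12*l^4 + 3.79*l^3 + 3.66*l^2 + 1.82*l + 4.73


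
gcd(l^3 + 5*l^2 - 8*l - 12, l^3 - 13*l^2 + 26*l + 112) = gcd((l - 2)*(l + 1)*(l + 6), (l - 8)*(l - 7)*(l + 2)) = 1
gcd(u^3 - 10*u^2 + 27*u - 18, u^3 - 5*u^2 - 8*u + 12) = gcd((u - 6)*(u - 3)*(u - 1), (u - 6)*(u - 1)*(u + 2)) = u^2 - 7*u + 6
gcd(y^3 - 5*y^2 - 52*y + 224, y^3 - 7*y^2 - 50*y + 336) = y^2 - y - 56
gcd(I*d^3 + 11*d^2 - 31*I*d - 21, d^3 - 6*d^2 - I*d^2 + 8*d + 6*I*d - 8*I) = d - I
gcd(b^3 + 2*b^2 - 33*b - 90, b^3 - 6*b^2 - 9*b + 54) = b^2 - 3*b - 18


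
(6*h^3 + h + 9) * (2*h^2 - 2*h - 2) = 12*h^5 - 12*h^4 - 10*h^3 + 16*h^2 - 20*h - 18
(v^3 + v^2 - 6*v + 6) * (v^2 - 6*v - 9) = v^5 - 5*v^4 - 21*v^3 + 33*v^2 + 18*v - 54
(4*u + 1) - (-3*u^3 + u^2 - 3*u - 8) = 3*u^3 - u^2 + 7*u + 9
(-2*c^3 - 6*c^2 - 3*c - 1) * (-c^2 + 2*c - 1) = 2*c^5 + 2*c^4 - 7*c^3 + c^2 + c + 1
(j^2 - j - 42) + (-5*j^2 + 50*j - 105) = -4*j^2 + 49*j - 147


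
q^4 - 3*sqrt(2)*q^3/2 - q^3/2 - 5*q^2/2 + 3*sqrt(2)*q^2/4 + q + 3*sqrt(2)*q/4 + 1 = (q - 1)*(q + 1/2)*(q - 2*sqrt(2))*(q + sqrt(2)/2)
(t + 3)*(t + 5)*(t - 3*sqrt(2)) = t^3 - 3*sqrt(2)*t^2 + 8*t^2 - 24*sqrt(2)*t + 15*t - 45*sqrt(2)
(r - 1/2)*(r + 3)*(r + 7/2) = r^3 + 6*r^2 + 29*r/4 - 21/4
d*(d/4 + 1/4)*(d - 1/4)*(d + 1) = d^4/4 + 7*d^3/16 + d^2/8 - d/16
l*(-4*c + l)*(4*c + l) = -16*c^2*l + l^3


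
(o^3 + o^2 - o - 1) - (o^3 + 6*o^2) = -5*o^2 - o - 1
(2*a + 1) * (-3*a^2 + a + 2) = -6*a^3 - a^2 + 5*a + 2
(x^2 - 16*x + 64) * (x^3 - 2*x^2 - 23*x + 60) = x^5 - 18*x^4 + 73*x^3 + 300*x^2 - 2432*x + 3840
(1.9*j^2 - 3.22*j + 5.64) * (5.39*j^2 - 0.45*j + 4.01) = 10.241*j^4 - 18.2108*j^3 + 39.4676*j^2 - 15.4502*j + 22.6164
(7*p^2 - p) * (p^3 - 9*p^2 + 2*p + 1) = 7*p^5 - 64*p^4 + 23*p^3 + 5*p^2 - p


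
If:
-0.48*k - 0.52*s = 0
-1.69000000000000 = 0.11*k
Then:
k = -15.36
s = 14.18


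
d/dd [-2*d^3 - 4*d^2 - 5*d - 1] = -6*d^2 - 8*d - 5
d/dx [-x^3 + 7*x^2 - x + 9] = -3*x^2 + 14*x - 1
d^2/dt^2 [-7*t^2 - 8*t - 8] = -14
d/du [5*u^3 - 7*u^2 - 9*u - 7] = 15*u^2 - 14*u - 9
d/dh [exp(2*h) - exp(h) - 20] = (2*exp(h) - 1)*exp(h)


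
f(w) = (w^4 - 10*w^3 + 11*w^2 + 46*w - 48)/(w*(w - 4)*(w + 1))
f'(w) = (4*w^3 - 30*w^2 + 22*w + 46)/(w*(w - 4)*(w + 1)) - (w^4 - 10*w^3 + 11*w^2 + 46*w - 48)/(w*(w - 4)*(w + 1)^2) - (w^4 - 10*w^3 + 11*w^2 + 46*w - 48)/(w*(w - 4)^2*(w + 1)) - (w^4 - 10*w^3 + 11*w^2 + 46*w - 48)/(w^2*(w - 4)*(w + 1)) = (w^6 - 6*w^5 + 7*w^4 - 12*w^3 + 238*w^2 - 288*w - 192)/(w^2*(w^4 - 6*w^3 + w^2 + 24*w + 16))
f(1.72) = -2.02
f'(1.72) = -0.42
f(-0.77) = -85.21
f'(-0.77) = 253.13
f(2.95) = -0.20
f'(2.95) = 3.81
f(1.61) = -1.95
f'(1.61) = -0.89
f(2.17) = -1.88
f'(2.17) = 0.96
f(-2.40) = -3.55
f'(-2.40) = 6.35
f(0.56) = 6.80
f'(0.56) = -31.04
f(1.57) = -1.91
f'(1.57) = -1.08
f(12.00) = 4.44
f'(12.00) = 1.06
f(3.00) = 0.00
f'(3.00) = 4.17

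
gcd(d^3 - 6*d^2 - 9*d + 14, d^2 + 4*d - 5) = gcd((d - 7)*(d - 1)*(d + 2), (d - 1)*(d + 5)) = d - 1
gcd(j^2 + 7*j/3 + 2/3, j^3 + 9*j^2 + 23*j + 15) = 1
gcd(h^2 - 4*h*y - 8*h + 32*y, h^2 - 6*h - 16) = h - 8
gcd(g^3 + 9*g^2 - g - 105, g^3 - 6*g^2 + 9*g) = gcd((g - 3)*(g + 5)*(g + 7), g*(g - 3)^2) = g - 3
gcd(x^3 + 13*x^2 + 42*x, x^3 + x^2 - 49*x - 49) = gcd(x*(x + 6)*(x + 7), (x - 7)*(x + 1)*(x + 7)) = x + 7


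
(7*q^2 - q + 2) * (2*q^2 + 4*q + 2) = 14*q^4 + 26*q^3 + 14*q^2 + 6*q + 4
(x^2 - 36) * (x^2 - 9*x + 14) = x^4 - 9*x^3 - 22*x^2 + 324*x - 504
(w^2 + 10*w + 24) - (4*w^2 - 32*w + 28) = -3*w^2 + 42*w - 4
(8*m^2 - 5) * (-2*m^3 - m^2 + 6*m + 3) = -16*m^5 - 8*m^4 + 58*m^3 + 29*m^2 - 30*m - 15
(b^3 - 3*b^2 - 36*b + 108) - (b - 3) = b^3 - 3*b^2 - 37*b + 111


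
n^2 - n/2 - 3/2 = (n - 3/2)*(n + 1)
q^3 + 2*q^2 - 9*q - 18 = (q - 3)*(q + 2)*(q + 3)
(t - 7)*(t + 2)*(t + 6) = t^3 + t^2 - 44*t - 84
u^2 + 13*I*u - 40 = (u + 5*I)*(u + 8*I)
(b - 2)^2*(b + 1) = b^3 - 3*b^2 + 4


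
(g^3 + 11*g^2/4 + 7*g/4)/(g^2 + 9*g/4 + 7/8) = 2*g*(g + 1)/(2*g + 1)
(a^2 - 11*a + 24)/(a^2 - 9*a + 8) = (a - 3)/(a - 1)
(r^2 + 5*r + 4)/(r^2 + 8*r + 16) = (r + 1)/(r + 4)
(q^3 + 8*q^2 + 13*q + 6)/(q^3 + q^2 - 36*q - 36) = (q + 1)/(q - 6)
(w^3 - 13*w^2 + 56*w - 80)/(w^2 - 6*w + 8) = (w^2 - 9*w + 20)/(w - 2)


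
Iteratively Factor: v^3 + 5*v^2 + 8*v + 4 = (v + 2)*(v^2 + 3*v + 2) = (v + 2)^2*(v + 1)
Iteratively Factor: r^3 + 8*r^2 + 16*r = (r + 4)*(r^2 + 4*r) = (r + 4)^2*(r)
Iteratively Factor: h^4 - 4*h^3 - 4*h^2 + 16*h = (h - 4)*(h^3 - 4*h) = (h - 4)*(h + 2)*(h^2 - 2*h) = h*(h - 4)*(h + 2)*(h - 2)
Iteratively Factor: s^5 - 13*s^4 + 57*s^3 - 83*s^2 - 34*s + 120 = (s - 4)*(s^4 - 9*s^3 + 21*s^2 + s - 30) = (s - 5)*(s - 4)*(s^3 - 4*s^2 + s + 6) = (s - 5)*(s - 4)*(s + 1)*(s^2 - 5*s + 6) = (s - 5)*(s - 4)*(s - 3)*(s + 1)*(s - 2)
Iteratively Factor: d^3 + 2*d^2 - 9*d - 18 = (d + 3)*(d^2 - d - 6) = (d - 3)*(d + 3)*(d + 2)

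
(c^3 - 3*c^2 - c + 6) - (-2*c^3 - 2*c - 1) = 3*c^3 - 3*c^2 + c + 7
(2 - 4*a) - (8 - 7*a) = 3*a - 6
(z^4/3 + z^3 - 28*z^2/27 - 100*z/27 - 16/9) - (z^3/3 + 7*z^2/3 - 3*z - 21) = z^4/3 + 2*z^3/3 - 91*z^2/27 - 19*z/27 + 173/9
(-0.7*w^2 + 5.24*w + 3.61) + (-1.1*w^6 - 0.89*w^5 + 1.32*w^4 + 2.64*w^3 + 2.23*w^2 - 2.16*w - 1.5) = -1.1*w^6 - 0.89*w^5 + 1.32*w^4 + 2.64*w^3 + 1.53*w^2 + 3.08*w + 2.11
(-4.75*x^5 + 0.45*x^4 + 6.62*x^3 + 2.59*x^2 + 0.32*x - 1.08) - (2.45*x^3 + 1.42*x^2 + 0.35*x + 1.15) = -4.75*x^5 + 0.45*x^4 + 4.17*x^3 + 1.17*x^2 - 0.03*x - 2.23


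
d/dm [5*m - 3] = 5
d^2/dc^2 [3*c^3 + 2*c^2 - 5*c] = 18*c + 4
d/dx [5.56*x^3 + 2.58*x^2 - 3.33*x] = 16.68*x^2 + 5.16*x - 3.33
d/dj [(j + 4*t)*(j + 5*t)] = 2*j + 9*t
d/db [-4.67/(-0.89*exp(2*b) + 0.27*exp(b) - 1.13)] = (1.2609 - 8.3126*exp(b))*exp(b)/(0.89*exp(2*b) - 0.27*exp(b) + 1.13)^2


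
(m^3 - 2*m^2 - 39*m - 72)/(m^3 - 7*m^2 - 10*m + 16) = (m^2 + 6*m + 9)/(m^2 + m - 2)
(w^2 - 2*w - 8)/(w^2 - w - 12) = (w + 2)/(w + 3)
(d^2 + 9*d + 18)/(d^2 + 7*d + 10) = (d^2 + 9*d + 18)/(d^2 + 7*d + 10)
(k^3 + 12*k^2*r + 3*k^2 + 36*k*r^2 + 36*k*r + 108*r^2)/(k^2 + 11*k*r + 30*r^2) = (k^2 + 6*k*r + 3*k + 18*r)/(k + 5*r)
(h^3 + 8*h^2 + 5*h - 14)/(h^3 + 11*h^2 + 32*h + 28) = (h - 1)/(h + 2)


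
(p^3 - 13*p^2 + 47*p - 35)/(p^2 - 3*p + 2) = (p^2 - 12*p + 35)/(p - 2)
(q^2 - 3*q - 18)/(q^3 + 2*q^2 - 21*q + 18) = (q^2 - 3*q - 18)/(q^3 + 2*q^2 - 21*q + 18)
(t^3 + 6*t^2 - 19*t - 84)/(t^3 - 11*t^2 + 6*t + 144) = (t^2 + 3*t - 28)/(t^2 - 14*t + 48)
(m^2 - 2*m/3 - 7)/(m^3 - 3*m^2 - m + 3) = (m + 7/3)/(m^2 - 1)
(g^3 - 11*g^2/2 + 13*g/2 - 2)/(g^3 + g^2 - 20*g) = (2*g^2 - 3*g + 1)/(2*g*(g + 5))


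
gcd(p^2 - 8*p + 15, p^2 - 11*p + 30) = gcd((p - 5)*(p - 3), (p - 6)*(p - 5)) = p - 5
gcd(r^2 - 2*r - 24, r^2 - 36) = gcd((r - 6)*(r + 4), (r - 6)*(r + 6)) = r - 6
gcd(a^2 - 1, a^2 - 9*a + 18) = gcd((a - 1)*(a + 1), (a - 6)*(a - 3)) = 1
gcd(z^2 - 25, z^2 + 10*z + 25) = z + 5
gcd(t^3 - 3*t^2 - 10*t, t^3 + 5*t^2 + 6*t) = t^2 + 2*t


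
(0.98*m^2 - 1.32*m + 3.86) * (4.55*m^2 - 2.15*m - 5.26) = 4.459*m^4 - 8.113*m^3 + 15.2462*m^2 - 1.3558*m - 20.3036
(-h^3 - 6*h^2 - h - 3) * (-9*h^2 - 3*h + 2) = 9*h^5 + 57*h^4 + 25*h^3 + 18*h^2 + 7*h - 6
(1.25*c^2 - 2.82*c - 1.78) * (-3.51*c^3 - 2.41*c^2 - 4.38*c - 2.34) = -4.3875*c^5 + 6.8857*c^4 + 7.569*c^3 + 13.7164*c^2 + 14.3952*c + 4.1652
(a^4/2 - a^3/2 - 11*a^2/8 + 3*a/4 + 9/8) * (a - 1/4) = a^5/2 - 5*a^4/8 - 5*a^3/4 + 35*a^2/32 + 15*a/16 - 9/32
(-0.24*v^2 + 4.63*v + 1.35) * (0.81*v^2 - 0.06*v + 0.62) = -0.1944*v^4 + 3.7647*v^3 + 0.6669*v^2 + 2.7896*v + 0.837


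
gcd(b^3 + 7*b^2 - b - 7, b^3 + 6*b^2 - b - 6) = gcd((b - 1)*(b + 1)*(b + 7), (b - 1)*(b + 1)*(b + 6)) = b^2 - 1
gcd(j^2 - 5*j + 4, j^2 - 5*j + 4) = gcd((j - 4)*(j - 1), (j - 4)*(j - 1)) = j^2 - 5*j + 4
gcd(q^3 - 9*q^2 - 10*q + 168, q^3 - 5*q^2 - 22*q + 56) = q^2 - 3*q - 28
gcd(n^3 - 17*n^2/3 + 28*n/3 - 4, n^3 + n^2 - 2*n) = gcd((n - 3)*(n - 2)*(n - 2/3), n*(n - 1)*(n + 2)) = 1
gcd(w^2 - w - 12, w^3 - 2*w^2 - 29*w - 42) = w + 3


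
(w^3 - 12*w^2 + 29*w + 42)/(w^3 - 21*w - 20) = (w^2 - 13*w + 42)/(w^2 - w - 20)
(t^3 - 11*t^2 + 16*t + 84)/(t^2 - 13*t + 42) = t + 2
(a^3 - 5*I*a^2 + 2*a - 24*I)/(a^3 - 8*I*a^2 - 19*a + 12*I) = (a + 2*I)/(a - I)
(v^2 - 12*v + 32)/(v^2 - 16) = (v - 8)/(v + 4)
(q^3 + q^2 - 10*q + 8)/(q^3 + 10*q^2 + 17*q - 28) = (q - 2)/(q + 7)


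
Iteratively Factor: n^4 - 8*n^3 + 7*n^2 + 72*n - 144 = (n - 4)*(n^3 - 4*n^2 - 9*n + 36) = (n - 4)^2*(n^2 - 9) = (n - 4)^2*(n + 3)*(n - 3)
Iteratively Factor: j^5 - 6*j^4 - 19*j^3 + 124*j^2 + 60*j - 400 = (j - 5)*(j^4 - j^3 - 24*j^2 + 4*j + 80) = (j - 5)*(j + 4)*(j^3 - 5*j^2 - 4*j + 20) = (j - 5)*(j + 2)*(j + 4)*(j^2 - 7*j + 10) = (j - 5)^2*(j + 2)*(j + 4)*(j - 2)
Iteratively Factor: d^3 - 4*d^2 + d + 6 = (d - 2)*(d^2 - 2*d - 3) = (d - 3)*(d - 2)*(d + 1)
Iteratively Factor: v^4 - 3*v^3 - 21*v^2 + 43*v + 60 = (v - 5)*(v^3 + 2*v^2 - 11*v - 12) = (v - 5)*(v - 3)*(v^2 + 5*v + 4) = (v - 5)*(v - 3)*(v + 4)*(v + 1)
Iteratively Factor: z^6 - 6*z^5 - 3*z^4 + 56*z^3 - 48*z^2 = (z - 1)*(z^5 - 5*z^4 - 8*z^3 + 48*z^2) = z*(z - 1)*(z^4 - 5*z^3 - 8*z^2 + 48*z) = z^2*(z - 1)*(z^3 - 5*z^2 - 8*z + 48) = z^2*(z - 4)*(z - 1)*(z^2 - z - 12) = z^2*(z - 4)*(z - 1)*(z + 3)*(z - 4)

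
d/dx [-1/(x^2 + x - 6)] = (2*x + 1)/(x^2 + x - 6)^2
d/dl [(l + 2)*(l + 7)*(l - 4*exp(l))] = -4*l^2*exp(l) + 3*l^2 - 44*l*exp(l) + 18*l - 92*exp(l) + 14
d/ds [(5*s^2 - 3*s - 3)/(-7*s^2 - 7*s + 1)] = 8*(-7*s^2 - 4*s - 3)/(49*s^4 + 98*s^3 + 35*s^2 - 14*s + 1)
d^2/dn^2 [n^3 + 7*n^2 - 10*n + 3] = 6*n + 14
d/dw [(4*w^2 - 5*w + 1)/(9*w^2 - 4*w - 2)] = (29*w^2 - 34*w + 14)/(81*w^4 - 72*w^3 - 20*w^2 + 16*w + 4)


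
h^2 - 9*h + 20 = (h - 5)*(h - 4)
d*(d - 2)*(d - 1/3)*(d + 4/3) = d^4 - d^3 - 22*d^2/9 + 8*d/9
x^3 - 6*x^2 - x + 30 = (x - 5)*(x - 3)*(x + 2)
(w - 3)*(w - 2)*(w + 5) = w^3 - 19*w + 30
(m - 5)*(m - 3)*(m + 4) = m^3 - 4*m^2 - 17*m + 60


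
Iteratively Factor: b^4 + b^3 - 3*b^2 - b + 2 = (b - 1)*(b^3 + 2*b^2 - b - 2) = (b - 1)^2*(b^2 + 3*b + 2) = (b - 1)^2*(b + 1)*(b + 2)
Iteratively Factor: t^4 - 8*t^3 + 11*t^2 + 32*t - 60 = (t - 2)*(t^3 - 6*t^2 - t + 30) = (t - 3)*(t - 2)*(t^2 - 3*t - 10) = (t - 3)*(t - 2)*(t + 2)*(t - 5)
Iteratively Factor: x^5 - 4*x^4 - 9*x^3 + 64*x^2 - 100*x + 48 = (x - 2)*(x^4 - 2*x^3 - 13*x^2 + 38*x - 24) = (x - 2)*(x - 1)*(x^3 - x^2 - 14*x + 24) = (x - 2)*(x - 1)*(x + 4)*(x^2 - 5*x + 6) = (x - 2)^2*(x - 1)*(x + 4)*(x - 3)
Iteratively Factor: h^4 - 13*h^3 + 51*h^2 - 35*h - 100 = (h - 4)*(h^3 - 9*h^2 + 15*h + 25) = (h - 5)*(h - 4)*(h^2 - 4*h - 5) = (h - 5)^2*(h - 4)*(h + 1)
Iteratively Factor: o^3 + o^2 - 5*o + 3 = (o - 1)*(o^2 + 2*o - 3) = (o - 1)^2*(o + 3)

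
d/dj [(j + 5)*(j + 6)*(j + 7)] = 3*j^2 + 36*j + 107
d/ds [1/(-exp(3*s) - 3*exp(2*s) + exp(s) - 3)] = (3*exp(2*s) + 6*exp(s) - 1)*exp(s)/(exp(3*s) + 3*exp(2*s) - exp(s) + 3)^2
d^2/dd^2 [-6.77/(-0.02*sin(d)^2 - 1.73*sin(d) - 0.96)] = (-0.010832*sin(d)^4 - 0.702726*sin(d)^3 - 19.725749*sin(d)^2 + 12.649068*sin(d) + 40.263898)/(0.02*sin(d)^2 + 1.73*sin(d) + 0.96)^3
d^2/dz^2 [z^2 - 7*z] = 2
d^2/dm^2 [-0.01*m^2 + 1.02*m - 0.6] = -0.0200000000000000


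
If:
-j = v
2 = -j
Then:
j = -2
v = 2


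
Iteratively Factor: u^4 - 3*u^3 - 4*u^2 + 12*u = (u - 2)*(u^3 - u^2 - 6*u) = (u - 2)*(u + 2)*(u^2 - 3*u) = (u - 3)*(u - 2)*(u + 2)*(u)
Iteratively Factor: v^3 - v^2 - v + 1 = (v - 1)*(v^2 - 1) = (v - 1)^2*(v + 1)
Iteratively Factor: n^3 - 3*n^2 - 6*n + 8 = (n + 2)*(n^2 - 5*n + 4) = (n - 4)*(n + 2)*(n - 1)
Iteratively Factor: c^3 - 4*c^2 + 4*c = (c)*(c^2 - 4*c + 4) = c*(c - 2)*(c - 2)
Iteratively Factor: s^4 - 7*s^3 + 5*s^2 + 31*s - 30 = (s + 2)*(s^3 - 9*s^2 + 23*s - 15) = (s - 5)*(s + 2)*(s^2 - 4*s + 3) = (s - 5)*(s - 3)*(s + 2)*(s - 1)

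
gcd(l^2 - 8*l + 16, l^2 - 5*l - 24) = 1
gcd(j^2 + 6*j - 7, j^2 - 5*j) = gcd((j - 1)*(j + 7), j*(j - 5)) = 1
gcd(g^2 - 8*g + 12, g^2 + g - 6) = g - 2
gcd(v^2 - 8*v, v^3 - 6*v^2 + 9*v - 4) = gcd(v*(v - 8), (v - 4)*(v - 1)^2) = 1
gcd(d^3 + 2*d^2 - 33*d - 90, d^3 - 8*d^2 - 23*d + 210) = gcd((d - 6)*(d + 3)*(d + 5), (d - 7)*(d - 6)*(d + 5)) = d^2 - d - 30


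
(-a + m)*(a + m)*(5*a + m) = -5*a^3 - a^2*m + 5*a*m^2 + m^3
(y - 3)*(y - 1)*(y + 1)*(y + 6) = y^4 + 3*y^3 - 19*y^2 - 3*y + 18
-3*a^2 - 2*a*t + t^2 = (-3*a + t)*(a + t)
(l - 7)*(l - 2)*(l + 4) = l^3 - 5*l^2 - 22*l + 56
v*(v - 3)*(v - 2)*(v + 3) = v^4 - 2*v^3 - 9*v^2 + 18*v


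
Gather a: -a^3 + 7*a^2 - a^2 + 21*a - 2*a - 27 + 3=-a^3 + 6*a^2 + 19*a - 24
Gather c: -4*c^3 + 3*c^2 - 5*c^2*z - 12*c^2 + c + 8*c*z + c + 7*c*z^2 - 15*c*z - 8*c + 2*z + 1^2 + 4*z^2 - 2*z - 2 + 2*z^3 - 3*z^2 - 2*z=-4*c^3 + c^2*(-5*z - 9) + c*(7*z^2 - 7*z - 6) + 2*z^3 + z^2 - 2*z - 1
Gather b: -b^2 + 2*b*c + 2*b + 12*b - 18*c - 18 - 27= -b^2 + b*(2*c + 14) - 18*c - 45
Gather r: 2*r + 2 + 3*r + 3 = 5*r + 5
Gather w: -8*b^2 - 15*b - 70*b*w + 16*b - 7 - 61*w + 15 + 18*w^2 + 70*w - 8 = -8*b^2 + b + 18*w^2 + w*(9 - 70*b)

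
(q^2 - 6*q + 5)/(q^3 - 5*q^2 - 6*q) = (-q^2 + 6*q - 5)/(q*(-q^2 + 5*q + 6))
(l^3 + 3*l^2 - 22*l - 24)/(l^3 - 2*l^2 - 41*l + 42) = (l^2 - 3*l - 4)/(l^2 - 8*l + 7)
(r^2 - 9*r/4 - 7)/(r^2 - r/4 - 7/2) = (r - 4)/(r - 2)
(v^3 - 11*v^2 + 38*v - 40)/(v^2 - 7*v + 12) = (v^2 - 7*v + 10)/(v - 3)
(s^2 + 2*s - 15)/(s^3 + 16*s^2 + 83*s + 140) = (s - 3)/(s^2 + 11*s + 28)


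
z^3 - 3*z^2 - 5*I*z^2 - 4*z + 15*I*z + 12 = (z - 3)*(z - 4*I)*(z - I)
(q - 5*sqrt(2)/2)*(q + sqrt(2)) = q^2 - 3*sqrt(2)*q/2 - 5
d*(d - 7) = d^2 - 7*d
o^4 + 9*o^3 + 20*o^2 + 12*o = o*(o + 1)*(o + 2)*(o + 6)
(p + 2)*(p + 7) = p^2 + 9*p + 14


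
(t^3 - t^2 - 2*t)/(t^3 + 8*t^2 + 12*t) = (t^2 - t - 2)/(t^2 + 8*t + 12)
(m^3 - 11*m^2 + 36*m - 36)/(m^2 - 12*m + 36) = (m^2 - 5*m + 6)/(m - 6)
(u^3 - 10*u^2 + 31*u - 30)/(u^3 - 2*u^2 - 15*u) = (u^2 - 5*u + 6)/(u*(u + 3))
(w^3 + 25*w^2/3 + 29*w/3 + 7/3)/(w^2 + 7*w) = w + 4/3 + 1/(3*w)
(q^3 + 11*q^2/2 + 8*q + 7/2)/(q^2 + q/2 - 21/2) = (q^2 + 2*q + 1)/(q - 3)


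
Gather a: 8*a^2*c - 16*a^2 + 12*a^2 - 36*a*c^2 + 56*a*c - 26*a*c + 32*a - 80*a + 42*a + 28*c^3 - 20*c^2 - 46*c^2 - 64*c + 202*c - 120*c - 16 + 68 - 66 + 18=a^2*(8*c - 4) + a*(-36*c^2 + 30*c - 6) + 28*c^3 - 66*c^2 + 18*c + 4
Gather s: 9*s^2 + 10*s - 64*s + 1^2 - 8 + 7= 9*s^2 - 54*s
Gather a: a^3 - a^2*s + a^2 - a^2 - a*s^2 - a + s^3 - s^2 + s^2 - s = a^3 - a^2*s + a*(-s^2 - 1) + s^3 - s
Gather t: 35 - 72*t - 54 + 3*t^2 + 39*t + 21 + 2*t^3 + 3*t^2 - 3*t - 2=2*t^3 + 6*t^2 - 36*t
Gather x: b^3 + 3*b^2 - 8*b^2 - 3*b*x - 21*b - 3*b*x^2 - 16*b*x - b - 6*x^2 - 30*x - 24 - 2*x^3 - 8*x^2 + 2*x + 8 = b^3 - 5*b^2 - 22*b - 2*x^3 + x^2*(-3*b - 14) + x*(-19*b - 28) - 16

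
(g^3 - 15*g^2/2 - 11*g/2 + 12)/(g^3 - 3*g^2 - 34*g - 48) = (2*g^2 + g - 3)/(2*(g^2 + 5*g + 6))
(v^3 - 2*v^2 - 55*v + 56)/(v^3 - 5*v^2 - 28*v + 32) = (v + 7)/(v + 4)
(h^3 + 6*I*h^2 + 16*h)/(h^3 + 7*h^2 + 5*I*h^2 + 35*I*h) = (h^2 + 6*I*h + 16)/(h^2 + h*(7 + 5*I) + 35*I)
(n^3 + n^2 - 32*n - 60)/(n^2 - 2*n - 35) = (n^2 - 4*n - 12)/(n - 7)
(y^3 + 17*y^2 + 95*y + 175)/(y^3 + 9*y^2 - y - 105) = (y + 5)/(y - 3)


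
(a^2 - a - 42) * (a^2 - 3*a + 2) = a^4 - 4*a^3 - 37*a^2 + 124*a - 84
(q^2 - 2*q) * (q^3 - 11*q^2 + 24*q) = q^5 - 13*q^4 + 46*q^3 - 48*q^2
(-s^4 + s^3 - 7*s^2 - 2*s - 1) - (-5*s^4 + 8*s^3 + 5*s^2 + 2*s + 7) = 4*s^4 - 7*s^3 - 12*s^2 - 4*s - 8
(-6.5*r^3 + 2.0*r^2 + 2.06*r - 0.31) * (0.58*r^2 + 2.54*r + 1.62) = -3.77*r^5 - 15.35*r^4 - 4.2552*r^3 + 8.2926*r^2 + 2.5498*r - 0.5022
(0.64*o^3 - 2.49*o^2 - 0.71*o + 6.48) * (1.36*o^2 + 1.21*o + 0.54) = 0.8704*o^5 - 2.612*o^4 - 3.6329*o^3 + 6.6091*o^2 + 7.4574*o + 3.4992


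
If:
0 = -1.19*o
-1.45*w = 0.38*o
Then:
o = 0.00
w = 0.00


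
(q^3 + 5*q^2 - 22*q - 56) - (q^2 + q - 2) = q^3 + 4*q^2 - 23*q - 54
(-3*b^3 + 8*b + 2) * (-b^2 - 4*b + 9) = 3*b^5 + 12*b^4 - 35*b^3 - 34*b^2 + 64*b + 18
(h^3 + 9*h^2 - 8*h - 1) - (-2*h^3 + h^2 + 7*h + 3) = 3*h^3 + 8*h^2 - 15*h - 4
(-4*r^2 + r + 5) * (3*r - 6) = -12*r^3 + 27*r^2 + 9*r - 30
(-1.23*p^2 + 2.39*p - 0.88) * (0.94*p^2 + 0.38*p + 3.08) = -1.1562*p^4 + 1.7792*p^3 - 3.7074*p^2 + 7.0268*p - 2.7104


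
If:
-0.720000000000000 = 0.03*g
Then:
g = -24.00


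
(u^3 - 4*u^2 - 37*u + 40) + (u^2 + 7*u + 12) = u^3 - 3*u^2 - 30*u + 52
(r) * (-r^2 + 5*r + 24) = -r^3 + 5*r^2 + 24*r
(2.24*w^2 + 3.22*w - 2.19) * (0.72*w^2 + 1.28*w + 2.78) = 1.6128*w^4 + 5.1856*w^3 + 8.772*w^2 + 6.1484*w - 6.0882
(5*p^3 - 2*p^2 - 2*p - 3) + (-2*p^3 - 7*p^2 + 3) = 3*p^3 - 9*p^2 - 2*p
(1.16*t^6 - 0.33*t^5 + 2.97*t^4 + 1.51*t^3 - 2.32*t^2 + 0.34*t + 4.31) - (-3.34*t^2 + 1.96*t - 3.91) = 1.16*t^6 - 0.33*t^5 + 2.97*t^4 + 1.51*t^3 + 1.02*t^2 - 1.62*t + 8.22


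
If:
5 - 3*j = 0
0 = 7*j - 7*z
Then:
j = 5/3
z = 5/3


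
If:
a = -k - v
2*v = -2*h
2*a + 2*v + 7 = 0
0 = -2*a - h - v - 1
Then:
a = -1/2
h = 3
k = 7/2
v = -3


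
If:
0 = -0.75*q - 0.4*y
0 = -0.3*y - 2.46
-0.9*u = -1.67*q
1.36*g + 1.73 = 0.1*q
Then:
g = -0.95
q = 4.37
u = 8.11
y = -8.20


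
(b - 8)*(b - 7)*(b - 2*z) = b^3 - 2*b^2*z - 15*b^2 + 30*b*z + 56*b - 112*z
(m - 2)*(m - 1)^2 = m^3 - 4*m^2 + 5*m - 2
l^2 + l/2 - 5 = (l - 2)*(l + 5/2)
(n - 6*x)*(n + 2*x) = n^2 - 4*n*x - 12*x^2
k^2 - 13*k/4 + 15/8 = (k - 5/2)*(k - 3/4)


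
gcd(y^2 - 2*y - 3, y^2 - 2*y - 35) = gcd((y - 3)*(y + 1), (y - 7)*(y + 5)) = 1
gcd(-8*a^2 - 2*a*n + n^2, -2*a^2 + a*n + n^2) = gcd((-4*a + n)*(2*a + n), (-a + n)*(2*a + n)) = 2*a + n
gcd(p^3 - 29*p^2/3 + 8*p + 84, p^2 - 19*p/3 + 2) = p - 6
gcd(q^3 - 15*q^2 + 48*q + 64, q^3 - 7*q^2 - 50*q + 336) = q - 8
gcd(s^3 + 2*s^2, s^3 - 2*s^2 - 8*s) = s^2 + 2*s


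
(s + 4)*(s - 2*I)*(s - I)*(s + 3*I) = s^4 + 4*s^3 + 7*s^2 + 28*s - 6*I*s - 24*I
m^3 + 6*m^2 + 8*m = m*(m + 2)*(m + 4)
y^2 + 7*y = y*(y + 7)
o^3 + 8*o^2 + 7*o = o*(o + 1)*(o + 7)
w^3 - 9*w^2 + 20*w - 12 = (w - 6)*(w - 2)*(w - 1)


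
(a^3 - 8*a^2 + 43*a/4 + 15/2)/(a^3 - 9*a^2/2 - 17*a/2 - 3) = (a - 5/2)/(a + 1)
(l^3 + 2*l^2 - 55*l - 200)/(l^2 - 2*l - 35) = (l^2 - 3*l - 40)/(l - 7)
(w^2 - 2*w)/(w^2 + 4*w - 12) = w/(w + 6)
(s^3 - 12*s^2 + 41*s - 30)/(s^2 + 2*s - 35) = (s^2 - 7*s + 6)/(s + 7)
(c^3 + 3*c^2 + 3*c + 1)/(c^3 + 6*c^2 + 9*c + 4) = (c + 1)/(c + 4)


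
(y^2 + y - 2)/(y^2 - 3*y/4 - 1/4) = 4*(y + 2)/(4*y + 1)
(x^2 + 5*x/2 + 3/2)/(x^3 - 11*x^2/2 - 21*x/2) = (x + 1)/(x*(x - 7))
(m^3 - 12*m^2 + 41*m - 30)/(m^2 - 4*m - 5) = (m^2 - 7*m + 6)/(m + 1)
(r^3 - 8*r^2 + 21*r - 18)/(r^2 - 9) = (r^2 - 5*r + 6)/(r + 3)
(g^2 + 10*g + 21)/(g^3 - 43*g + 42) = (g + 3)/(g^2 - 7*g + 6)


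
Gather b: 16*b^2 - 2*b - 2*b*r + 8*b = 16*b^2 + b*(6 - 2*r)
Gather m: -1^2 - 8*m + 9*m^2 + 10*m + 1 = 9*m^2 + 2*m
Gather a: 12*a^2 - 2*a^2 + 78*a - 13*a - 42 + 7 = 10*a^2 + 65*a - 35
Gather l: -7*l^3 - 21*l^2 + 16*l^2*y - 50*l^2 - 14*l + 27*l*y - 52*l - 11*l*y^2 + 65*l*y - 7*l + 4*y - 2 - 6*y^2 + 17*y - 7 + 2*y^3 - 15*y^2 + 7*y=-7*l^3 + l^2*(16*y - 71) + l*(-11*y^2 + 92*y - 73) + 2*y^3 - 21*y^2 + 28*y - 9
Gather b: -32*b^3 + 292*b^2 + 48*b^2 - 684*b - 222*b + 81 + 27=-32*b^3 + 340*b^2 - 906*b + 108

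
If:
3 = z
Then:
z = 3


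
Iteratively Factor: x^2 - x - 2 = (x - 2)*(x + 1)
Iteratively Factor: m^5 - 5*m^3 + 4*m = (m - 1)*(m^4 + m^3 - 4*m^2 - 4*m) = m*(m - 1)*(m^3 + m^2 - 4*m - 4) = m*(m - 1)*(m + 2)*(m^2 - m - 2) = m*(m - 2)*(m - 1)*(m + 2)*(m + 1)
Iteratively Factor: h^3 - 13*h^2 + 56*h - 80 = (h - 4)*(h^2 - 9*h + 20) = (h - 5)*(h - 4)*(h - 4)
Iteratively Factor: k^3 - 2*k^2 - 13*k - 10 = (k + 1)*(k^2 - 3*k - 10) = (k - 5)*(k + 1)*(k + 2)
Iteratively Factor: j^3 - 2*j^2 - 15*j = (j + 3)*(j^2 - 5*j) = j*(j + 3)*(j - 5)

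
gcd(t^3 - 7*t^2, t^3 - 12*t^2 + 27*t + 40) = 1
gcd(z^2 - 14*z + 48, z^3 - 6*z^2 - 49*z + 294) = z - 6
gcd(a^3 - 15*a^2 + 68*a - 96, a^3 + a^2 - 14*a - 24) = a - 4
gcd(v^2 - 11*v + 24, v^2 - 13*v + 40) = v - 8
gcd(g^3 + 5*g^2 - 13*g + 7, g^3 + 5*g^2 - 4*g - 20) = 1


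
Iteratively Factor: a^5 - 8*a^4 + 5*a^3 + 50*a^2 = (a - 5)*(a^4 - 3*a^3 - 10*a^2) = a*(a - 5)*(a^3 - 3*a^2 - 10*a) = a*(a - 5)^2*(a^2 + 2*a) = a^2*(a - 5)^2*(a + 2)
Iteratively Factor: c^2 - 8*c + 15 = (c - 5)*(c - 3)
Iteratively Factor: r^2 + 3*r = (r + 3)*(r)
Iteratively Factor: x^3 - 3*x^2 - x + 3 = (x - 1)*(x^2 - 2*x - 3) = (x - 1)*(x + 1)*(x - 3)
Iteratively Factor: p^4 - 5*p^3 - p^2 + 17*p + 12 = (p - 3)*(p^3 - 2*p^2 - 7*p - 4) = (p - 3)*(p + 1)*(p^2 - 3*p - 4) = (p - 3)*(p + 1)^2*(p - 4)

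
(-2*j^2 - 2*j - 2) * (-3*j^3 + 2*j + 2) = 6*j^5 + 6*j^4 + 2*j^3 - 8*j^2 - 8*j - 4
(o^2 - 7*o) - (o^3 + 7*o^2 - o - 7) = -o^3 - 6*o^2 - 6*o + 7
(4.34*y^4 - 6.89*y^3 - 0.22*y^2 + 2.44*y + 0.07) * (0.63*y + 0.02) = 2.7342*y^5 - 4.2539*y^4 - 0.2764*y^3 + 1.5328*y^2 + 0.0929*y + 0.0014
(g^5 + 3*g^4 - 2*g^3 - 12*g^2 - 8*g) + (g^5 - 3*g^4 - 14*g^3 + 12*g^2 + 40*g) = 2*g^5 - 16*g^3 + 32*g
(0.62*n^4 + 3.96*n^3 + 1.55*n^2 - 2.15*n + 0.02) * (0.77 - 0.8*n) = -0.496*n^5 - 2.6906*n^4 + 1.8092*n^3 + 2.9135*n^2 - 1.6715*n + 0.0154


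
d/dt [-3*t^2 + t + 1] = 1 - 6*t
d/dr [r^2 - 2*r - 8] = 2*r - 2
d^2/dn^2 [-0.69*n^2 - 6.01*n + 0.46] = -1.38000000000000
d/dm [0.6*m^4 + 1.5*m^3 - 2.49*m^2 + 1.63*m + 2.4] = 2.4*m^3 + 4.5*m^2 - 4.98*m + 1.63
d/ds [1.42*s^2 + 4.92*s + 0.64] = 2.84*s + 4.92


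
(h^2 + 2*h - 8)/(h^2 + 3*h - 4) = (h - 2)/(h - 1)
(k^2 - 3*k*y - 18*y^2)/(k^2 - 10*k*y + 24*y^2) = (-k - 3*y)/(-k + 4*y)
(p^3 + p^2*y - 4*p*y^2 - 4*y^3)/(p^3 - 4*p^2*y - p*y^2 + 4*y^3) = (p^2 - 4*y^2)/(p^2 - 5*p*y + 4*y^2)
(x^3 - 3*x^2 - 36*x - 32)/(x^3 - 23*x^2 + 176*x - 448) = (x^2 + 5*x + 4)/(x^2 - 15*x + 56)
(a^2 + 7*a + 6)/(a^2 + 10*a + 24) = (a + 1)/(a + 4)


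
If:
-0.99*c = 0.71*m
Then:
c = -0.717171717171717*m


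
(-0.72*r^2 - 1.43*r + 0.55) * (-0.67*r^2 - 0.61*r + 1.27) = 0.4824*r^4 + 1.3973*r^3 - 0.4106*r^2 - 2.1516*r + 0.6985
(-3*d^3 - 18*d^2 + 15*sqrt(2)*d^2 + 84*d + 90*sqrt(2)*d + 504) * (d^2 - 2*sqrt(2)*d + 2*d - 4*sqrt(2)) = -3*d^5 - 24*d^4 + 21*sqrt(2)*d^4 - 12*d^3 + 168*sqrt(2)*d^3 + 84*sqrt(2)*d^2 + 192*d^2 - 1344*sqrt(2)*d + 288*d - 2016*sqrt(2)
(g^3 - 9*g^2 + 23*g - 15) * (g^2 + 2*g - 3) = g^5 - 7*g^4 + 2*g^3 + 58*g^2 - 99*g + 45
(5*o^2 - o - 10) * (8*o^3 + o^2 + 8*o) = 40*o^5 - 3*o^4 - 41*o^3 - 18*o^2 - 80*o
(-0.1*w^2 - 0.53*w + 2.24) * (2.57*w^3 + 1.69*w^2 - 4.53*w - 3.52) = -0.257*w^5 - 1.5311*w^4 + 5.3141*w^3 + 6.5385*w^2 - 8.2816*w - 7.8848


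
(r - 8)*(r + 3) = r^2 - 5*r - 24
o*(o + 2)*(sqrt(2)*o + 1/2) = sqrt(2)*o^3 + o^2/2 + 2*sqrt(2)*o^2 + o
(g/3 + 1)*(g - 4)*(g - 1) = g^3/3 - 2*g^2/3 - 11*g/3 + 4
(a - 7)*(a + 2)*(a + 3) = a^3 - 2*a^2 - 29*a - 42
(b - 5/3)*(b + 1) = b^2 - 2*b/3 - 5/3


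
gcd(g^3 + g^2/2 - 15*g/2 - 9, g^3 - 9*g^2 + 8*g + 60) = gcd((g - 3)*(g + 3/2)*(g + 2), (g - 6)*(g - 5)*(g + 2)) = g + 2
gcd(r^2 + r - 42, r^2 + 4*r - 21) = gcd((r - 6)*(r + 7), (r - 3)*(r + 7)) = r + 7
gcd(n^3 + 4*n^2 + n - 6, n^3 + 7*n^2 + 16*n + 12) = n^2 + 5*n + 6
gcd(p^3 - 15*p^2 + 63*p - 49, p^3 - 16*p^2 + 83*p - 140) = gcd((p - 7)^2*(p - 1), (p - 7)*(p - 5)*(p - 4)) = p - 7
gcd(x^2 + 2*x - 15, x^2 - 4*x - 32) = 1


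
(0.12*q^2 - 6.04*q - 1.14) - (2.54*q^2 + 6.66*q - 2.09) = -2.42*q^2 - 12.7*q + 0.95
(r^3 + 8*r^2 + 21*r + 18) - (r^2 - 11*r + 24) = r^3 + 7*r^2 + 32*r - 6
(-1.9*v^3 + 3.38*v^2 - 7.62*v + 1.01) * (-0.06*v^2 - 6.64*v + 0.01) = 0.114*v^5 + 12.4132*v^4 - 22.005*v^3 + 50.57*v^2 - 6.7826*v + 0.0101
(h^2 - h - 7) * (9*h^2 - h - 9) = 9*h^4 - 10*h^3 - 71*h^2 + 16*h + 63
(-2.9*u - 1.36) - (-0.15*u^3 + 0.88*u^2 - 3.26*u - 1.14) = 0.15*u^3 - 0.88*u^2 + 0.36*u - 0.22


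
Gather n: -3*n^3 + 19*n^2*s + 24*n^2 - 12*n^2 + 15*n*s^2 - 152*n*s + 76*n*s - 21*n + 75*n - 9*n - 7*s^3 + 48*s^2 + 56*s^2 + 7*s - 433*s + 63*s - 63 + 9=-3*n^3 + n^2*(19*s + 12) + n*(15*s^2 - 76*s + 45) - 7*s^3 + 104*s^2 - 363*s - 54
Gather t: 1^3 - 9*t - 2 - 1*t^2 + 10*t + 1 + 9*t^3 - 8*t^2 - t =9*t^3 - 9*t^2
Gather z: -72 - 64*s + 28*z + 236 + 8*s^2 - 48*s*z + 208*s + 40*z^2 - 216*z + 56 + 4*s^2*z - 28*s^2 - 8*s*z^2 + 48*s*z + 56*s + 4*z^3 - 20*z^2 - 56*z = -20*s^2 + 200*s + 4*z^3 + z^2*(20 - 8*s) + z*(4*s^2 - 244) + 220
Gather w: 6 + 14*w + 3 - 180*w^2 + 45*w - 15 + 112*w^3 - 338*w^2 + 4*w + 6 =112*w^3 - 518*w^2 + 63*w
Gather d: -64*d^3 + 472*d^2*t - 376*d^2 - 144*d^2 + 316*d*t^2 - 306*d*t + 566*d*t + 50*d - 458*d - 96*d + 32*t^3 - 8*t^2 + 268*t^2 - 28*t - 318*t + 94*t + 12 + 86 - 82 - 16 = -64*d^3 + d^2*(472*t - 520) + d*(316*t^2 + 260*t - 504) + 32*t^3 + 260*t^2 - 252*t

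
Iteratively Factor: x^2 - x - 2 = (x - 2)*(x + 1)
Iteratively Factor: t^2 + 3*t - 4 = (t - 1)*(t + 4)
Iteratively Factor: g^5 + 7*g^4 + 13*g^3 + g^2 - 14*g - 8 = (g + 1)*(g^4 + 6*g^3 + 7*g^2 - 6*g - 8) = (g + 1)*(g + 2)*(g^3 + 4*g^2 - g - 4) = (g + 1)*(g + 2)*(g + 4)*(g^2 - 1) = (g + 1)^2*(g + 2)*(g + 4)*(g - 1)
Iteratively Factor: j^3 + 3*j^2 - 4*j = (j - 1)*(j^2 + 4*j) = j*(j - 1)*(j + 4)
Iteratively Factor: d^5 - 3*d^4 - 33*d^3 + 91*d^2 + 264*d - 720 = (d - 5)*(d^4 + 2*d^3 - 23*d^2 - 24*d + 144) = (d - 5)*(d - 3)*(d^3 + 5*d^2 - 8*d - 48) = (d - 5)*(d - 3)*(d + 4)*(d^2 + d - 12) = (d - 5)*(d - 3)^2*(d + 4)*(d + 4)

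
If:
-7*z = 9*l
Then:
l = -7*z/9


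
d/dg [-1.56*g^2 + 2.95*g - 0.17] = 2.95 - 3.12*g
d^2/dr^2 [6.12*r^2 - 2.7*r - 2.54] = 12.2400000000000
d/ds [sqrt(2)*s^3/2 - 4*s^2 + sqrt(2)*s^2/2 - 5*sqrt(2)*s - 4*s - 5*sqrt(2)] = 3*sqrt(2)*s^2/2 - 8*s + sqrt(2)*s - 5*sqrt(2) - 4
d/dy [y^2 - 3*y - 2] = 2*y - 3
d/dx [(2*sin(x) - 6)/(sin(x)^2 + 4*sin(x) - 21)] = -2*cos(x)/(sin(x) + 7)^2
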